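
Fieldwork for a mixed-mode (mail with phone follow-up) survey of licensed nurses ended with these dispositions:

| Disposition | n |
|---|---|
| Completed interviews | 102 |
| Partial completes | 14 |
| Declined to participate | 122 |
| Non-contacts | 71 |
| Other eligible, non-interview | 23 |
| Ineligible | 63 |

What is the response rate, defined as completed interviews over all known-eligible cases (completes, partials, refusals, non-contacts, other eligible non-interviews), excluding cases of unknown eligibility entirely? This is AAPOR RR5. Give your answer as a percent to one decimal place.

30.7%

Num → 102
Base → 102 + 14 + 122 + 71 + 23 = 332
RR5 = 102 / 332 = 0.3072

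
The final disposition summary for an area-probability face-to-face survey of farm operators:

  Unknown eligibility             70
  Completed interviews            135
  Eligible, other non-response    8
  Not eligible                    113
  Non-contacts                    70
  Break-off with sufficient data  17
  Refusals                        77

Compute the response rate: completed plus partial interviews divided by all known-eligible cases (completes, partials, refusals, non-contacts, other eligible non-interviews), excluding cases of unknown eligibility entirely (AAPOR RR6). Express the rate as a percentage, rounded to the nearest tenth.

Num: 135 + 17 = 152
Denominator: 135 + 17 + 77 + 70 + 8 = 307
RR6 = 152 / 307 = 0.4951

49.5%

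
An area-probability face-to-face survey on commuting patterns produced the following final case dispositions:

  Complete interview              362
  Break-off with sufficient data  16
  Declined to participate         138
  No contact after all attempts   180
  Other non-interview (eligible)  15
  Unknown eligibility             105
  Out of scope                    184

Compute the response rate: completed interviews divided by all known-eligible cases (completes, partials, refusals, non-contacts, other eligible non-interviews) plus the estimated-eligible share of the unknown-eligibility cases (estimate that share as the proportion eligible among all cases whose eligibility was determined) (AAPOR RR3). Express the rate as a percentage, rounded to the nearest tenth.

Top → 362
Determined eligible → 362 + 16 + 138 + 180 + 15 = 711
e = 711 / (711 + 184) = 711 / 895 = 0.7944
Estimated eligible among unknowns → 0.7944 × 105 = 83.41
Denom → 711 + 83.41 = 794.41
RR3 = 362 / 794.41 = 0.4557

45.6%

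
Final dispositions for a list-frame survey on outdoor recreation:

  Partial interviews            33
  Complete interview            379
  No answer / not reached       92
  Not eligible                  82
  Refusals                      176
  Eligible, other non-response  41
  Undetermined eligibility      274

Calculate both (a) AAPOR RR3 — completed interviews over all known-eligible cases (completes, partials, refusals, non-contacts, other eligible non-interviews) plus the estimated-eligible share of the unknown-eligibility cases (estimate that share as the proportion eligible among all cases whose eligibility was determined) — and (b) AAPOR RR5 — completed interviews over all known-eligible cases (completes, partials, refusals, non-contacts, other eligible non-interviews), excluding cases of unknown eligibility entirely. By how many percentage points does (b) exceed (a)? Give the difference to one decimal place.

Top → 379
Known eligible → 379 + 33 + 176 + 92 + 41 = 721
e = 721 / (721 + 82) = 721 / 803 = 0.8979
e × U → 0.8979 × 274 = 246.02
Denom → 721 + 246.02 = 967.02
RR3 = 379 / 967.02 = 0.3919
Denom → 379 + 33 + 176 + 92 + 41 = 721
RR5 = 379 / 721 = 0.5257
Difference = 52.57 − 39.19 = 13.38 percentage points

13.4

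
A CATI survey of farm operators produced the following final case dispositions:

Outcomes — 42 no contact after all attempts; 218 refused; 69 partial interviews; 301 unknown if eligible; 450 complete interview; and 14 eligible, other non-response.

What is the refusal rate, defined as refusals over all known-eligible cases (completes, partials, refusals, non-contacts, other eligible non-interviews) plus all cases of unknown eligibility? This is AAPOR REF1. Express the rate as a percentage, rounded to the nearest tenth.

Num = 218
Base = 450 + 69 + 218 + 42 + 14 + 301 = 1094
REF1 = 218 / 1094 = 0.1993

19.9%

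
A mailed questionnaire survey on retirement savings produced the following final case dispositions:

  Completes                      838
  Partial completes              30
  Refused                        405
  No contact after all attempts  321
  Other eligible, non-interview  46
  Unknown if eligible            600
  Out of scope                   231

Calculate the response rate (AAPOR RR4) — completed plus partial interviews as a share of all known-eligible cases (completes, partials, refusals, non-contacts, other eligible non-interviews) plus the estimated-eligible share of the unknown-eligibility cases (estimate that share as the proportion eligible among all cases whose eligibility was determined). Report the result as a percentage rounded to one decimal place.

Top = 838 + 30 = 868
Eligible (known) = 838 + 30 + 405 + 321 + 46 = 1640
e = 1640 / (1640 + 231) = 1640 / 1871 = 0.8765
Estimated eligible among unknowns = 0.8765 × 600 = 525.90
Denominator = 1640 + 525.90 = 2165.90
RR4 = 868 / 2165.90 = 0.4008

40.1%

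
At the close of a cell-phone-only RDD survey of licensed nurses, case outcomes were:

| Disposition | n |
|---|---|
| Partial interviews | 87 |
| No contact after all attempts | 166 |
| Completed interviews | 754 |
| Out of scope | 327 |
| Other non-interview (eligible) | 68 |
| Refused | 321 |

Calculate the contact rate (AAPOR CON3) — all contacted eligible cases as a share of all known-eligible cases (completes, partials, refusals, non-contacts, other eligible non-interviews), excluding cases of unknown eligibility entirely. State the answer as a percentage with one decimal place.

88.1%

Num: 754 + 87 + 321 + 68 = 1230
Denominator: 754 + 87 + 321 + 166 + 68 = 1396
CON3 = 1230 / 1396 = 0.8811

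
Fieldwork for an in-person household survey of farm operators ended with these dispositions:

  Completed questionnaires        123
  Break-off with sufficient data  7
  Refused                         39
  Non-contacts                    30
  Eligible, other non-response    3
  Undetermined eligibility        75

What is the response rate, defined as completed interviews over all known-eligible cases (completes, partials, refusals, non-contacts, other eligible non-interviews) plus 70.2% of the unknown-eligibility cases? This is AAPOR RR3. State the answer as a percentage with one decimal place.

48.3%

Numerator → 123
Determined eligible → 123 + 7 + 39 + 30 + 3 = 202
Eligible share of unknowns → 0.7020 × 75 = 52.65
Denom → 202 + 52.65 = 254.65
RR3 = 123 / 254.65 = 0.4830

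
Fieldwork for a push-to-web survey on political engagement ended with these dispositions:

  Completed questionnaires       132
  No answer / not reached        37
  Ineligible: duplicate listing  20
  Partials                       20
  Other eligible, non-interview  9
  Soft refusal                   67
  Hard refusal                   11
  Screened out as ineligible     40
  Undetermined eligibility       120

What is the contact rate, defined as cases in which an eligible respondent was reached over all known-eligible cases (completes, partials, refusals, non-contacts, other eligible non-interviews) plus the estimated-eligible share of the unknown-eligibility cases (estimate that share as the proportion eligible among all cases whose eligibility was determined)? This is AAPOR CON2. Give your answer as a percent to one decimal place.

63.8%

Refusals = 11 + 67 = 78
Ineligible = 40 + 20 = 60
Top → 132 + 20 + 78 + 9 = 239
Determined eligible → 132 + 20 + 78 + 37 + 9 = 276
e = 276 / (276 + 60) = 276 / 336 = 0.8214
e × U → 0.8214 × 120 = 98.57
Denominator → 276 + 98.57 = 374.57
CON2 = 239 / 374.57 = 0.6381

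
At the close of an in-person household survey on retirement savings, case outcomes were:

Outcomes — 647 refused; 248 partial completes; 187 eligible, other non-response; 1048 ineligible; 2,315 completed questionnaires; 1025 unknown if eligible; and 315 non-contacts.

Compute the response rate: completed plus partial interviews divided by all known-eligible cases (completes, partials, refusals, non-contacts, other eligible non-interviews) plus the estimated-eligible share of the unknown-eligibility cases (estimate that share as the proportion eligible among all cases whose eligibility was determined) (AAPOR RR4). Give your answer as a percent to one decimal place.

56.8%

Top = 2315 + 248 = 2563
Eligible (known) = 2315 + 248 + 647 + 315 + 187 = 3712
e = 3712 / (3712 + 1048) = 3712 / 4760 = 0.7798
Eligible share of unknowns = 0.7798 × 1025 = 799.30
Denominator = 3712 + 799.30 = 4511.30
RR4 = 2563 / 4511.30 = 0.5681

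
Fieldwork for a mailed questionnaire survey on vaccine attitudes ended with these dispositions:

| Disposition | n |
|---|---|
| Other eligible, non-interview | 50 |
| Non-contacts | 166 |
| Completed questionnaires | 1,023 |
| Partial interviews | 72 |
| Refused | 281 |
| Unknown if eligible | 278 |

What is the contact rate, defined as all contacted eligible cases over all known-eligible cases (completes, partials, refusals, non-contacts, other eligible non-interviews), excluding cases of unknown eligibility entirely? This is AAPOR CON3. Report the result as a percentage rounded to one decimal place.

Num: 1023 + 72 + 281 + 50 = 1426
Denom: 1023 + 72 + 281 + 166 + 50 = 1592
CON3 = 1426 / 1592 = 0.8957

89.6%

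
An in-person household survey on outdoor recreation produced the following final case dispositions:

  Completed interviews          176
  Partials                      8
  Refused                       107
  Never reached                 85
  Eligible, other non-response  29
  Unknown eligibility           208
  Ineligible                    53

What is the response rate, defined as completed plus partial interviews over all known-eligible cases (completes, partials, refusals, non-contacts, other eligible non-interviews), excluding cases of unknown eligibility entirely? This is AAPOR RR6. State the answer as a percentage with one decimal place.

45.4%

Num = 176 + 8 = 184
Base = 176 + 8 + 107 + 85 + 29 = 405
RR6 = 184 / 405 = 0.4543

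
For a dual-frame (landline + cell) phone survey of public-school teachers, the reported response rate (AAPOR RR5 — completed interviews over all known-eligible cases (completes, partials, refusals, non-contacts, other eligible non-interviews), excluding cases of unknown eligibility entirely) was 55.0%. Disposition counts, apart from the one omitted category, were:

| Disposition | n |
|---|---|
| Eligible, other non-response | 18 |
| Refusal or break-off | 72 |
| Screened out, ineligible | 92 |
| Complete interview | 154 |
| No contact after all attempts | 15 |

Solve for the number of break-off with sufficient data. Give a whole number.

RR5 = 154 / D = 0.550
D = 154 / 0.550 = 280.0
Other denominator terms total 259
break-off with sufficient data = 280.0 − 259 ≈ 21

21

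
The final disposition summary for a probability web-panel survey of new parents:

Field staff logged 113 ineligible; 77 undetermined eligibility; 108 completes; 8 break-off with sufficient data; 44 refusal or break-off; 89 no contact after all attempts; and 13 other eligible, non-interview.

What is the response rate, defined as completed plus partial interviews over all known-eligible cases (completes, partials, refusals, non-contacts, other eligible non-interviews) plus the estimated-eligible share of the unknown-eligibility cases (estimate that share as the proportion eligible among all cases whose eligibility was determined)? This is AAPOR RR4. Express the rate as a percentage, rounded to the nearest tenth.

36.7%

Numerator = 108 + 8 = 116
Eligible (known) = 108 + 8 + 44 + 89 + 13 = 262
e = 262 / (262 + 113) = 262 / 375 = 0.6987
e × U = 0.6987 × 77 = 53.80
Base = 262 + 53.80 = 315.80
RR4 = 116 / 315.80 = 0.3673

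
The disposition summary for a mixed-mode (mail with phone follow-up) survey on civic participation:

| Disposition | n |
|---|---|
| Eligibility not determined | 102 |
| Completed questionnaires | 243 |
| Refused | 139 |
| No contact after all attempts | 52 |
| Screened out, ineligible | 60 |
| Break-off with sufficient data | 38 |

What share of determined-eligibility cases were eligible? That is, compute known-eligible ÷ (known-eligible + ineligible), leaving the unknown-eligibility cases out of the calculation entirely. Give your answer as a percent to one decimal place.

88.7%

Determined eligible = 243 + 38 + 139 + 52 = 472
e = 472 / (472 + 60) = 472 / 532 = 0.8872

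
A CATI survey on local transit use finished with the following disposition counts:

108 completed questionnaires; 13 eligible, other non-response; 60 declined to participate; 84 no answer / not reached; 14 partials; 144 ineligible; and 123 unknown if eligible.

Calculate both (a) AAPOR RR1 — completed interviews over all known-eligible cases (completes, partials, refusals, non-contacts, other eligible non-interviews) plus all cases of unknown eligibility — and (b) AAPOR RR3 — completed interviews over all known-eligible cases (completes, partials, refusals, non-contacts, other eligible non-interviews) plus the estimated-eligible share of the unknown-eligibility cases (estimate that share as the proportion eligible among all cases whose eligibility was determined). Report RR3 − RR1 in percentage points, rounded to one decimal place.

Numerator → 108
Base → 108 + 14 + 60 + 84 + 13 + 123 = 402
RR1 = 108 / 402 = 0.2687
Known eligible → 108 + 14 + 60 + 84 + 13 = 279
e = 279 / (279 + 144) = 279 / 423 = 0.6596
Estimated eligible among unknowns → 0.6596 × 123 = 81.13
Base → 279 + 81.13 = 360.13
RR3 = 108 / 360.13 = 0.2999
Difference = 29.99 − 26.87 = 3.12 percentage points

3.1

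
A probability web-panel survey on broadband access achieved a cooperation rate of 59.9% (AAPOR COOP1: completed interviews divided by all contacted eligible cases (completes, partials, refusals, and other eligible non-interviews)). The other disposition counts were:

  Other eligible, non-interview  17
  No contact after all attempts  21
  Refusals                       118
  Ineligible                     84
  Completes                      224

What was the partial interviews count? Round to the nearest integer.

15

COOP1 = 224 / D = 0.599
D = 224 / 0.599 = 374.0
Remaining denominator categories sum to 359
partial interviews = 374.0 − 359 ≈ 15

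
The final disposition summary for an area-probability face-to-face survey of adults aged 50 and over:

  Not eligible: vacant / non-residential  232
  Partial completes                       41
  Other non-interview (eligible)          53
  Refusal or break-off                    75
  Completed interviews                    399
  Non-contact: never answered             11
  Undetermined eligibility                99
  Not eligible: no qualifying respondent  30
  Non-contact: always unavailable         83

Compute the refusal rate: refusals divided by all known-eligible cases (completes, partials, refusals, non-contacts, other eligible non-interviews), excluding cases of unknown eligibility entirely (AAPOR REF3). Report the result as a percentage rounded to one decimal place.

11.3%

No answer / not reached = 11 + 83 = 94
Screened out, ineligible = 30 + 232 = 262
Num → 75
Denom → 399 + 41 + 75 + 94 + 53 = 662
REF3 = 75 / 662 = 0.1133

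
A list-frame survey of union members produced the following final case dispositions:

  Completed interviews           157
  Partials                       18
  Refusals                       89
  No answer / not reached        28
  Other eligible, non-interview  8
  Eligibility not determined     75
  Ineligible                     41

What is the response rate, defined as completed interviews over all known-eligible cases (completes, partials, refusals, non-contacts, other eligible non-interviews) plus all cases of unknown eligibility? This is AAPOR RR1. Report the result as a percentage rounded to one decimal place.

Numerator = 157
Denom = 157 + 18 + 89 + 28 + 8 + 75 = 375
RR1 = 157 / 375 = 0.4187

41.9%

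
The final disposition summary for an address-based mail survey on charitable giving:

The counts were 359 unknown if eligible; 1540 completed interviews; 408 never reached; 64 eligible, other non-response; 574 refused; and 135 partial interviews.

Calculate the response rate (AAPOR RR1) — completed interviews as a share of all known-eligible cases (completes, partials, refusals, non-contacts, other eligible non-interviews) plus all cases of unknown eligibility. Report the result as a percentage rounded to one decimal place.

Top = 1540
Denominator = 1540 + 135 + 574 + 408 + 64 + 359 = 3080
RR1 = 1540 / 3080 = 0.5000

50.0%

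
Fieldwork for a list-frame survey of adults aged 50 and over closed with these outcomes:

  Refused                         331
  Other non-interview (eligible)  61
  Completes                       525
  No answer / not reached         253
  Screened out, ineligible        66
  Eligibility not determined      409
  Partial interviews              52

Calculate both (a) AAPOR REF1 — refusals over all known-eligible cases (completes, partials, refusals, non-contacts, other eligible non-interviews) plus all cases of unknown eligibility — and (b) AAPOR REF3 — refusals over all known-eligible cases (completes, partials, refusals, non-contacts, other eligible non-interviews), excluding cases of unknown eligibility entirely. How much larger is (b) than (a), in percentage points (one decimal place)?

6.8

Numerator: 331
Base: 525 + 52 + 331 + 253 + 61 + 409 = 1631
REF1 = 331 / 1631 = 0.2029
Base: 525 + 52 + 331 + 253 + 61 = 1222
REF3 = 331 / 1222 = 0.2709
Difference = 27.09 − 20.29 = 6.80 percentage points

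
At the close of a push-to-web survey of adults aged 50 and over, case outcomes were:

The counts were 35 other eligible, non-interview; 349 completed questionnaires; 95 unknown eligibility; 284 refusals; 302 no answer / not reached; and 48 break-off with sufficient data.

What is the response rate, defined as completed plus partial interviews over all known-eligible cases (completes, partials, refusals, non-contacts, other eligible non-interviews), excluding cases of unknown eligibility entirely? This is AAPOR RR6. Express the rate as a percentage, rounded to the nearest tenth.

Numerator = 349 + 48 = 397
Base = 349 + 48 + 284 + 302 + 35 = 1018
RR6 = 397 / 1018 = 0.3900

39.0%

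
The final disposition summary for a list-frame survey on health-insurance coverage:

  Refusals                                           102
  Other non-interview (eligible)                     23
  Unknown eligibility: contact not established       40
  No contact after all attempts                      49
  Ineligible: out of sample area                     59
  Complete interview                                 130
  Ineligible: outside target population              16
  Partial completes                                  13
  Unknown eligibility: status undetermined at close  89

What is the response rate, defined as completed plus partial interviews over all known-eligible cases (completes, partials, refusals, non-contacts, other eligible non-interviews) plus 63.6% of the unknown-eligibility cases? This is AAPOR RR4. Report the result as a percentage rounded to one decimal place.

Eligibility not determined = 40 + 89 = 129
Out of scope = 16 + 59 = 75
Numerator = 130 + 13 = 143
Determined eligible = 130 + 13 + 102 + 49 + 23 = 317
Estimated eligible among unknowns = 0.6360 × 129 = 82.04
Denom = 317 + 82.04 = 399.04
RR4 = 143 / 399.04 = 0.3584

35.8%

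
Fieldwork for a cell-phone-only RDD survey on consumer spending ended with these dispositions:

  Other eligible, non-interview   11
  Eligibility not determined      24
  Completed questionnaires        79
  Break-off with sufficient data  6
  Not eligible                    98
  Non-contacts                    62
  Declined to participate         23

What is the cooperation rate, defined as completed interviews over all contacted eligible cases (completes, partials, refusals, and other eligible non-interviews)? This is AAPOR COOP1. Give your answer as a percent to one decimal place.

Top = 79
Denominator = 79 + 6 + 23 + 11 = 119
COOP1 = 79 / 119 = 0.6639

66.4%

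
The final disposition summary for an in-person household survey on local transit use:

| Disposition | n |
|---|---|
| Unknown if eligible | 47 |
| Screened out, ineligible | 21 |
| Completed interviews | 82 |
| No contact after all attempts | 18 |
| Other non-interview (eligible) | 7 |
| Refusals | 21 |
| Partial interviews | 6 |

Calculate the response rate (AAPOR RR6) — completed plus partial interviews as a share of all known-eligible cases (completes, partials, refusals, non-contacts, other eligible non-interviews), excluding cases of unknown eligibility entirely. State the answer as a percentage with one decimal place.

Numerator: 82 + 6 = 88
Denominator: 82 + 6 + 21 + 18 + 7 = 134
RR6 = 88 / 134 = 0.6567

65.7%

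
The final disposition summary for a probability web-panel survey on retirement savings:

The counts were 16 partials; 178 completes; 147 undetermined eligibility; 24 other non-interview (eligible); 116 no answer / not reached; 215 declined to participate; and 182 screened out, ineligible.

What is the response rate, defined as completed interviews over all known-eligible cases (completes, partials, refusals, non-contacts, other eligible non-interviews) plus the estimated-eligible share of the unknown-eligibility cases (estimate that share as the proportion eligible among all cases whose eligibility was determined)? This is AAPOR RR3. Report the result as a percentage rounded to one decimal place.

27.0%

Num: 178
Determined eligible: 178 + 16 + 215 + 116 + 24 = 549
e = 549 / (549 + 182) = 549 / 731 = 0.7510
Eligible share of unknowns: 0.7510 × 147 = 110.40
Base: 549 + 110.40 = 659.40
RR3 = 178 / 659.40 = 0.2699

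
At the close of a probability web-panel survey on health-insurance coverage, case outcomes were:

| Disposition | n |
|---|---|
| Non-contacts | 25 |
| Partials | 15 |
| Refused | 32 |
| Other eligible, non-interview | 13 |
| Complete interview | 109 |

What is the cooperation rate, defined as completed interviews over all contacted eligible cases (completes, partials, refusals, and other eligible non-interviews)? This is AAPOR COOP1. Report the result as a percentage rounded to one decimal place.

Num → 109
Denom → 109 + 15 + 32 + 13 = 169
COOP1 = 109 / 169 = 0.6450

64.5%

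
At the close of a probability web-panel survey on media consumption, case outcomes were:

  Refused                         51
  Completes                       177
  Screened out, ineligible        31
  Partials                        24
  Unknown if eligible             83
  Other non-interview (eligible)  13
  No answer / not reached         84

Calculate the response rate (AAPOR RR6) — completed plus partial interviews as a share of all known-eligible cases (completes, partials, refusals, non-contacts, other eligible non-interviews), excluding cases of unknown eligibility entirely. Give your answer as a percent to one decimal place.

Num → 177 + 24 = 201
Denominator → 177 + 24 + 51 + 84 + 13 = 349
RR6 = 201 / 349 = 0.5759

57.6%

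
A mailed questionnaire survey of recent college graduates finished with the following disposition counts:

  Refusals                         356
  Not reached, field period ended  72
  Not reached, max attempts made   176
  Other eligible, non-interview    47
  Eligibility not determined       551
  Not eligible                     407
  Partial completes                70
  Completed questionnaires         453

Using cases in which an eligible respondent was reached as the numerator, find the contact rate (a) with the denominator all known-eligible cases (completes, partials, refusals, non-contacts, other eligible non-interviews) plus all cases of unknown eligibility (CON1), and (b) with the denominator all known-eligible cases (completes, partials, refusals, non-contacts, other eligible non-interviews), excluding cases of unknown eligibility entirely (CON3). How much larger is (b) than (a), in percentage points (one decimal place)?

25.2

No contact after all attempts = 72 + 176 = 248
Num → 453 + 70 + 356 + 47 = 926
Denom → 453 + 70 + 356 + 248 + 47 + 551 = 1725
CON1 = 926 / 1725 = 0.5368
Denom → 453 + 70 + 356 + 248 + 47 = 1174
CON3 = 926 / 1174 = 0.7888
Difference = 78.88 − 53.68 = 25.20 percentage points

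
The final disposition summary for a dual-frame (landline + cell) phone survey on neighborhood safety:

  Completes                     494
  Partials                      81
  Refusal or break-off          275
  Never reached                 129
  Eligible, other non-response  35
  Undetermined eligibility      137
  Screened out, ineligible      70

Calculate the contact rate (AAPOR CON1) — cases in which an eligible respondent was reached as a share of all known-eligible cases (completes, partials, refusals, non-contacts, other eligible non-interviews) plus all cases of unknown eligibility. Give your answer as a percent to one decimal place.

Top → 494 + 81 + 275 + 35 = 885
Base → 494 + 81 + 275 + 129 + 35 + 137 = 1151
CON1 = 885 / 1151 = 0.7689

76.9%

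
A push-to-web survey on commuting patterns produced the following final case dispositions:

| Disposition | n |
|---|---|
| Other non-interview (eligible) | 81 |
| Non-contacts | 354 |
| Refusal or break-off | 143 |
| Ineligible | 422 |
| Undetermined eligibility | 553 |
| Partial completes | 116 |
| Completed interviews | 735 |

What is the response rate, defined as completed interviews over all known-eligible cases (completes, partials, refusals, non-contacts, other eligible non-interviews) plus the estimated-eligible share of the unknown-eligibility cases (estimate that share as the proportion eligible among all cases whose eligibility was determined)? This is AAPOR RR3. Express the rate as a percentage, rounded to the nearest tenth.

39.6%

Top = 735
Known eligible = 735 + 116 + 143 + 354 + 81 = 1429
e = 1429 / (1429 + 422) = 1429 / 1851 = 0.7720
e × U = 0.7720 × 553 = 426.92
Denom = 1429 + 426.92 = 1855.92
RR3 = 735 / 1855.92 = 0.3960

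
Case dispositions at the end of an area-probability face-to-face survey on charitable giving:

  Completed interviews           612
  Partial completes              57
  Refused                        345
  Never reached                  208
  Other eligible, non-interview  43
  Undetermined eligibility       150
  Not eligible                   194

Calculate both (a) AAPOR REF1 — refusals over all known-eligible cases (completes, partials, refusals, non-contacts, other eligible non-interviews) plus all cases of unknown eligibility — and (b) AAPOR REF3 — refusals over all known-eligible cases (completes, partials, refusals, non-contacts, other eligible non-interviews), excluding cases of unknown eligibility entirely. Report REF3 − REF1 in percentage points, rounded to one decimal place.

2.9

Num = 345
Base = 612 + 57 + 345 + 208 + 43 + 150 = 1415
REF1 = 345 / 1415 = 0.2438
Base = 612 + 57 + 345 + 208 + 43 = 1265
REF3 = 345 / 1265 = 0.2727
Difference = 27.27 − 24.38 = 2.89 percentage points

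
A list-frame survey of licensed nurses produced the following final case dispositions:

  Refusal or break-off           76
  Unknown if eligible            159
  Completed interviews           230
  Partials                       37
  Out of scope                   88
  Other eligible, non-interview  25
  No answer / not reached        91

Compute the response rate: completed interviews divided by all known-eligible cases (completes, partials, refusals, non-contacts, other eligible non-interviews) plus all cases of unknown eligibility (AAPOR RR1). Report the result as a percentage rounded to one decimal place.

37.2%

Top: 230
Denominator: 230 + 37 + 76 + 91 + 25 + 159 = 618
RR1 = 230 / 618 = 0.3722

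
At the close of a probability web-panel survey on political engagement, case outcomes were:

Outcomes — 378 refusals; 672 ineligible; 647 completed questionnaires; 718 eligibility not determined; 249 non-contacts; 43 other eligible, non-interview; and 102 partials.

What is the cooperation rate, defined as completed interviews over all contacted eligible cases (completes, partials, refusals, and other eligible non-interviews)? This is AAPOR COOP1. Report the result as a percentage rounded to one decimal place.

55.3%

Num → 647
Denominator → 647 + 102 + 378 + 43 = 1170
COOP1 = 647 / 1170 = 0.5530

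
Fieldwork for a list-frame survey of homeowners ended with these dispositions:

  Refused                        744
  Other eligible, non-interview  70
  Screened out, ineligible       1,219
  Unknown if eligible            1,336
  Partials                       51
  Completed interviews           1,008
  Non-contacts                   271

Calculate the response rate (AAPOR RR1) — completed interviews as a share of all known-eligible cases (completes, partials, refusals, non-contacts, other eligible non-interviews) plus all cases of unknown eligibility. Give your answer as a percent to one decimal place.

29.0%

Numerator = 1008
Denom = 1008 + 51 + 744 + 271 + 70 + 1336 = 3480
RR1 = 1008 / 3480 = 0.2897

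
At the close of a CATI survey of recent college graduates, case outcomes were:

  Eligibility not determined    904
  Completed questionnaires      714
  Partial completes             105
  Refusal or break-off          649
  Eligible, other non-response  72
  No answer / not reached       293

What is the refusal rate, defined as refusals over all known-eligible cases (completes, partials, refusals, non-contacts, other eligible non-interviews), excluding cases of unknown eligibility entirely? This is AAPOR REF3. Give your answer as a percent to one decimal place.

Numerator: 649
Base: 714 + 105 + 649 + 293 + 72 = 1833
REF3 = 649 / 1833 = 0.3541

35.4%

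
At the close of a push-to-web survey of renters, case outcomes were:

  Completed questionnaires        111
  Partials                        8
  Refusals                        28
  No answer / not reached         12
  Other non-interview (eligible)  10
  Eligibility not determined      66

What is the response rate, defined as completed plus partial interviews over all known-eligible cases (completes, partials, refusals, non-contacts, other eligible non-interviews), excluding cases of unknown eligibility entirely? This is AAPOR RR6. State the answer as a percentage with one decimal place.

70.4%

Top → 111 + 8 = 119
Denom → 111 + 8 + 28 + 12 + 10 = 169
RR6 = 119 / 169 = 0.7041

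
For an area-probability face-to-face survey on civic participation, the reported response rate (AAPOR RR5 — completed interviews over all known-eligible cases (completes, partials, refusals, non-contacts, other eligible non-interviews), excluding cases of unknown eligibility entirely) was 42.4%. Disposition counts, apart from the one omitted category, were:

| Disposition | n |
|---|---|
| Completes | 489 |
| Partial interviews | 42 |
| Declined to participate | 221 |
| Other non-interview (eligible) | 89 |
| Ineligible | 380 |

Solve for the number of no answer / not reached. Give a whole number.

312

RR5 = 489 / D = 0.424
D = 489 / 0.424 = 1153.3
Other denominator terms total 841
no answer / not reached = 1153.3 − 841 ≈ 312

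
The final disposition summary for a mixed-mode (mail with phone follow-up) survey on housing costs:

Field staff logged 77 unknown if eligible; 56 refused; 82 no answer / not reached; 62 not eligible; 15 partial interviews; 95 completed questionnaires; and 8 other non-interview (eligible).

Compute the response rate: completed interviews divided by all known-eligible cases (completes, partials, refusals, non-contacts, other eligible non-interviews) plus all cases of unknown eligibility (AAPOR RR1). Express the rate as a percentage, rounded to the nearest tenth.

Num → 95
Denom → 95 + 15 + 56 + 82 + 8 + 77 = 333
RR1 = 95 / 333 = 0.2853

28.5%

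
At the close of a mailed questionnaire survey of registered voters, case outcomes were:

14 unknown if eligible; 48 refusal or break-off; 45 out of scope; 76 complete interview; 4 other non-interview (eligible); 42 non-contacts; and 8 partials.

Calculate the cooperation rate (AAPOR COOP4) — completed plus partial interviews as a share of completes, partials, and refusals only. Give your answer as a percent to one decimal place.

63.6%

Top → 76 + 8 = 84
Denom → 76 + 8 + 48 = 132
COOP4 = 84 / 132 = 0.6364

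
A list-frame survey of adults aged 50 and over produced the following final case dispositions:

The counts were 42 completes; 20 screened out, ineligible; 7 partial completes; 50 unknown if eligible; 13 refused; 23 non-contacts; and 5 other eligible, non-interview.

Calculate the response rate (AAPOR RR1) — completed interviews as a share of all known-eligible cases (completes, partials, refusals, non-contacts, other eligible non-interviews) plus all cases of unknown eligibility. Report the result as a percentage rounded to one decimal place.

30.0%

Num: 42
Base: 42 + 7 + 13 + 23 + 5 + 50 = 140
RR1 = 42 / 140 = 0.3000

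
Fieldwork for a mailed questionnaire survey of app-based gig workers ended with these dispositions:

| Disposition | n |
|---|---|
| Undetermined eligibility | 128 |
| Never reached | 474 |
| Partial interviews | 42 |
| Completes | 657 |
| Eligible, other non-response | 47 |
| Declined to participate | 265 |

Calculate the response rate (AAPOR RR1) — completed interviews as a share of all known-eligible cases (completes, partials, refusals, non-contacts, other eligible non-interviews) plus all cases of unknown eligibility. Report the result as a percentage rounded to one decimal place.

40.7%

Num: 657
Base: 657 + 42 + 265 + 474 + 47 + 128 = 1613
RR1 = 657 / 1613 = 0.4073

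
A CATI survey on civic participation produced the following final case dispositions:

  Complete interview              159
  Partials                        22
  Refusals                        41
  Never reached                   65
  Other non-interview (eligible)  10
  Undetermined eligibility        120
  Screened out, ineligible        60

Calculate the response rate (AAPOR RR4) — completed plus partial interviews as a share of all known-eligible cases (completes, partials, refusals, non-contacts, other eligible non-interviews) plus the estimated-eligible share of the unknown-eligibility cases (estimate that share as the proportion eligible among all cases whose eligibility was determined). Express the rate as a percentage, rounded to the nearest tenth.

45.6%

Numerator: 159 + 22 = 181
Determined eligible: 159 + 22 + 41 + 65 + 10 = 297
e = 297 / (297 + 60) = 297 / 357 = 0.8319
e × U: 0.8319 × 120 = 99.83
Base: 297 + 99.83 = 396.83
RR4 = 181 / 396.83 = 0.4561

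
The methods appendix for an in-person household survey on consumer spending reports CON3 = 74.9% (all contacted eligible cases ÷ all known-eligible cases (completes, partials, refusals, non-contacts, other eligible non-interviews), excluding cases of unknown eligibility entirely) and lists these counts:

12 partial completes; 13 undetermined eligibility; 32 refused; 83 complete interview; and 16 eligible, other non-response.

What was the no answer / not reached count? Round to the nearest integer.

48

Num = 83 + 12 + 32 + 16 = 143
CON3 = 143 / D = 0.749
D = 143 / 0.749 = 190.9
Other denominator terms total 143
no answer / not reached = 190.9 − 143 ≈ 48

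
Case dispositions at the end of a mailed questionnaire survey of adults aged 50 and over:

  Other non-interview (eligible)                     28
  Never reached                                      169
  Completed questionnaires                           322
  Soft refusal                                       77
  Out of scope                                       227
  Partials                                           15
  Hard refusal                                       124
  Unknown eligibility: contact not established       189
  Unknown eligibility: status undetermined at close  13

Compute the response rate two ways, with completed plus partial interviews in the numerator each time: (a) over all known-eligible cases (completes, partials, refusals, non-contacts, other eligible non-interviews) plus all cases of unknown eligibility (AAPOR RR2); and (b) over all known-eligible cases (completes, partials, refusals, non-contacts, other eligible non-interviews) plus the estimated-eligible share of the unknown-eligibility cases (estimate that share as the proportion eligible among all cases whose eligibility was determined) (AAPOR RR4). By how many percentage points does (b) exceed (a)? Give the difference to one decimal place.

Refusals = 124 + 77 = 201
Unknown if eligible = 189 + 13 = 202
Num = 322 + 15 = 337
Denom = 322 + 15 + 201 + 169 + 28 + 202 = 937
RR2 = 337 / 937 = 0.3597
Eligible (known) = 322 + 15 + 201 + 169 + 28 = 735
e = 735 / (735 + 227) = 735 / 962 = 0.7640
Eligible share of unknowns = 0.7640 × 202 = 154.33
Denom = 735 + 154.33 = 889.33
RR4 = 337 / 889.33 = 0.3789
Difference = 37.89 − 35.97 = 1.92 percentage points

1.9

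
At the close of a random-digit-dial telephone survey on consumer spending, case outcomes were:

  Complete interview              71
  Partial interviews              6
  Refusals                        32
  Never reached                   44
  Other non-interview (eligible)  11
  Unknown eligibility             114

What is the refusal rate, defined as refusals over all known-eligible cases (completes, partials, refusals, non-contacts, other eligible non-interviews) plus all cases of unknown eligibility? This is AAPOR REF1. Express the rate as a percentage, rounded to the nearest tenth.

Numerator: 32
Base: 71 + 6 + 32 + 44 + 11 + 114 = 278
REF1 = 32 / 278 = 0.1151

11.5%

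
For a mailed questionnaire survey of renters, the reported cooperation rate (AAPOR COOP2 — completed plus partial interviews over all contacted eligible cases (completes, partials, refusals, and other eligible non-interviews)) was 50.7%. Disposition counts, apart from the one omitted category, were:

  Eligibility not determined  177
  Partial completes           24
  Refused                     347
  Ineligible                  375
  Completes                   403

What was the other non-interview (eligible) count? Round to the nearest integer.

68

Num: 403 + 24 = 427
COOP2 = 427 / D = 0.507
D = 427 / 0.507 = 842.2
Rest of base = 774
other non-interview (eligible) = 842.2 − 774 ≈ 68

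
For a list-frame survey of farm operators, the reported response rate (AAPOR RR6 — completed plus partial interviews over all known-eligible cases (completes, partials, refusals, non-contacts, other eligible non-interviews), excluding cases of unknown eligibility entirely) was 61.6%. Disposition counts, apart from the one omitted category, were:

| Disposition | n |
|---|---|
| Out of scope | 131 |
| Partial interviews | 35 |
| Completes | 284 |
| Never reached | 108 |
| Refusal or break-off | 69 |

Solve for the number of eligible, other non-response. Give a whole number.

22

Num → 284 + 35 = 319
RR6 = 319 / D = 0.616
D = 319 / 0.616 = 517.9
Rest of base = 496
eligible, other non-response = 517.9 − 496 ≈ 22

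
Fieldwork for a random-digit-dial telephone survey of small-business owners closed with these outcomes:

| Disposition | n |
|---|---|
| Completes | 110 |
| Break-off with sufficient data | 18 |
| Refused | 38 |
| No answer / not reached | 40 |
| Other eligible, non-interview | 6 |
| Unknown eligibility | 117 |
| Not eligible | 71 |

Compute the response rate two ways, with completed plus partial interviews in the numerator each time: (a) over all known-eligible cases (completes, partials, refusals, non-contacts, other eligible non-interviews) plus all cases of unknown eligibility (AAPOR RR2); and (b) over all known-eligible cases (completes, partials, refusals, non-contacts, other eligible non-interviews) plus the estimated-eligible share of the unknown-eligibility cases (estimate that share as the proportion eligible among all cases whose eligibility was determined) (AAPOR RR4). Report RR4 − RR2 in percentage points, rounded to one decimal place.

3.8

Num = 110 + 18 = 128
Base = 110 + 18 + 38 + 40 + 6 + 117 = 329
RR2 = 128 / 329 = 0.3891
Known eligible = 110 + 18 + 38 + 40 + 6 = 212
e = 212 / (212 + 71) = 212 / 283 = 0.7491
e × U = 0.7491 × 117 = 87.64
Base = 212 + 87.64 = 299.64
RR4 = 128 / 299.64 = 0.4272
Difference = 42.72 − 38.91 = 3.81 percentage points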